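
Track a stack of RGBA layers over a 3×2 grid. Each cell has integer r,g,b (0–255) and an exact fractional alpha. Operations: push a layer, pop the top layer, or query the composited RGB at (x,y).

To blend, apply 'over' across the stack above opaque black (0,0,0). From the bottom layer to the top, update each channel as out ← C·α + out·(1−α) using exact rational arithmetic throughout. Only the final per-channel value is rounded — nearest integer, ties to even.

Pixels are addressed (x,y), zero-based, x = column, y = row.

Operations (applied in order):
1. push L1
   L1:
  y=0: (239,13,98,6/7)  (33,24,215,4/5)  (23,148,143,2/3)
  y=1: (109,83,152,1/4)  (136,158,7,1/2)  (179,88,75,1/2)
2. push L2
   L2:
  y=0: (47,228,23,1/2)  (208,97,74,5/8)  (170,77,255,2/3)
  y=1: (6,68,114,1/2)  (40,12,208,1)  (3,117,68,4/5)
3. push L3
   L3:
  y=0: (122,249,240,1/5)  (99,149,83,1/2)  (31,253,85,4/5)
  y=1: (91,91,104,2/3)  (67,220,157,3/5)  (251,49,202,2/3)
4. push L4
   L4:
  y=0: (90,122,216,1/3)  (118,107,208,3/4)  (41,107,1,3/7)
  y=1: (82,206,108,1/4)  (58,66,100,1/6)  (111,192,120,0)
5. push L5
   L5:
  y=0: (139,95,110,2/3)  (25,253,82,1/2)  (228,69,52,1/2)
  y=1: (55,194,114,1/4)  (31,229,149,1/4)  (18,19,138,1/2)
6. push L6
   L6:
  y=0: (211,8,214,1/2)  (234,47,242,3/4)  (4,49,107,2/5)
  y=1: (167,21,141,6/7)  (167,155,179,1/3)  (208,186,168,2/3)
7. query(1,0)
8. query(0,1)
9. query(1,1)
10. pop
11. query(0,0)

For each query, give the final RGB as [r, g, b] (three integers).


(1,0) stack=L1,L2,L3,L4,L5,L6; from [0,0,0]:
after L1 α=4/5: [132/5, 96/5, 172]
after L2 α=5/8: [1399/10, 2713/40, 443/4]
after L3 α=1/2: [2389/20, 8673/80, 775/8]
after L4 α=3/4: [9469/80, 34353/320, 5767/32]
after L5 α=1/2: [11469/160, 115313/640, 8391/64]
after L6 α=3/4: [123789/640, 205553/2560, 54855/256]
rounded: [193, 80, 214]

query (0,1) [L1,L2,L3,L4,L5,L6] — begin 0,0,0
L1 α=1/4: [109/4, 83/4, 38]
L2 α=1/2: [133/8, 355/8, 76]
L3 α=2/3: [1589/24, 1811/24, 284/3]
L4 α=1/4: [2245/32, 3459/32, 98]
L5 α=1/4: [8495/128, 16585/128, 102]
L6 α=6/7: [136751/896, 32713/896, 948/7]
rounded: [153, 37, 135]

at x=1,y=1 over L1,L2,L3,L4,L5,L6:
L1 α=1/2: [68, 79, 7/2]
L2 α=1: [40, 12, 208]
L3 α=3/5: [281/5, 684/5, 887/5]
L4 α=1/6: [113/2, 125, 329/2]
L5 α=1/4: [401/8, 151, 1285/8]
L6 α=1/3: [1069/12, 457/3, 667/4]
= [89, 152, 167]

query (0,0) [L1,L2,L3,L4,L5] — begin 0,0,0
L1 α=6/7: [1434/7, 78/7, 84]
L2 α=1/2: [1763/14, 837/7, 107/2]
L3 α=1/5: [876/7, 5091/35, 454/5]
L4 α=1/3: [794/7, 14452/105, 1988/15]
L5 α=2/3: [2740/21, 34402/315, 5288/45]
→ [130, 109, 118]


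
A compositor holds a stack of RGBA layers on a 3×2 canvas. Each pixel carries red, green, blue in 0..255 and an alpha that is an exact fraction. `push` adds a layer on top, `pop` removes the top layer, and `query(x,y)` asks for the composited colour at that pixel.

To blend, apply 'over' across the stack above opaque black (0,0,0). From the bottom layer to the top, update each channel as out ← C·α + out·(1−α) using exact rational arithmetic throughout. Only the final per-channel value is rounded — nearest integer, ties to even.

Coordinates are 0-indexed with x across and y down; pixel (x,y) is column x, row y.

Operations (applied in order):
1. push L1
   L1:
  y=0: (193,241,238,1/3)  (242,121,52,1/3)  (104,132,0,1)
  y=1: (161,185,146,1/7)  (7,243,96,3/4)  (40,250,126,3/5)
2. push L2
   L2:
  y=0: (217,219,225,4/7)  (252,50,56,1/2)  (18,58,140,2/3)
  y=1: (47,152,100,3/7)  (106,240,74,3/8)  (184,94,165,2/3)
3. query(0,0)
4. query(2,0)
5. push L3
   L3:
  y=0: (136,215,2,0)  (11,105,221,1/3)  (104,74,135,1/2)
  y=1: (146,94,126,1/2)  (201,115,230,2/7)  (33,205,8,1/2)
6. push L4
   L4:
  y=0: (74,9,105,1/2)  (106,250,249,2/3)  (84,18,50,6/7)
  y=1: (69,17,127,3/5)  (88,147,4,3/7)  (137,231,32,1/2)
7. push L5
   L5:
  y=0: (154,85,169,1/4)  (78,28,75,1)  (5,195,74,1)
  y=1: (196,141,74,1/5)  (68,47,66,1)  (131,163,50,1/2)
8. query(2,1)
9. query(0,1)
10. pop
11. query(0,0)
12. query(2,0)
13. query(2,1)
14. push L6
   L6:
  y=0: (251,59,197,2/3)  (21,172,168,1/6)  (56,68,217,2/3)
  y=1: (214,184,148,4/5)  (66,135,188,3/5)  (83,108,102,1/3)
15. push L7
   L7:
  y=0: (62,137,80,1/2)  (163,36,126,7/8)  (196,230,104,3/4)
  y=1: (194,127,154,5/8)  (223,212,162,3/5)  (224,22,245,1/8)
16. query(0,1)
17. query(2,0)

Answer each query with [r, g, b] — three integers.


at x=0,y=0 over L1,L2:
+L1 (α=1/3) → [193/3, 241/3, 238/3]
+L2 (α=4/7) → [1061/7, 1117/7, 1138/7]
= [152, 160, 163]

at x=2,y=0 over L1,L2:
+L1 (α=1) → [104, 132, 0]
+L2 (α=2/3) → [140/3, 248/3, 280/3]
= [47, 83, 93]

at x=2,y=1 over L1,L2,L3,L4,L5:
+L1 (α=3/5) → [24, 150, 378/5]
+L2 (α=2/3) → [392/3, 338/3, 676/5]
+L3 (α=1/2) → [491/6, 953/6, 358/5]
+L4 (α=1/2) → [1313/12, 2339/12, 259/5]
+L5 (α=1/2) → [2885/24, 4295/24, 509/10]
→ [120, 179, 51]

query (0,1) [L1,L2,L3,L4,L5] — begin 0,0,0
+L1 (α=1/7) → [23, 185/7, 146/7]
+L2 (α=3/7) → [233/7, 3932/49, 2684/49]
+L3 (α=1/2) → [1255/14, 4269/49, 4429/49]
+L4 (α=3/5) → [2704/35, 11037/245, 27527/245]
+L5 (α=1/5) → [17676/175, 78693/1225, 128238/1225]
= [101, 64, 105]

query (0,0) [L1,L2,L3,L4] — begin 0,0,0
+L1 (α=1/3) → [193/3, 241/3, 238/3]
+L2 (α=4/7) → [1061/7, 1117/7, 1138/7]
+L3 (α=0) → [1061/7, 1117/7, 1138/7]
+L4 (α=1/2) → [1579/14, 590/7, 1873/14]
→ [113, 84, 134]

(2,0) stack=L1,L2,L3,L4; from [0,0,0]:
L1 α=1: [104, 132, 0]
L2 α=2/3: [140/3, 248/3, 280/3]
L3 α=1/2: [226/3, 235/3, 685/6]
L4 α=6/7: [1738/21, 559/21, 355/6]
→ [83, 27, 59]

at x=2,y=1 over L1,L2,L3,L4:
L1 α=3/5: [24, 150, 378/5]
L2 α=2/3: [392/3, 338/3, 676/5]
L3 α=1/2: [491/6, 953/6, 358/5]
L4 α=1/2: [1313/12, 2339/12, 259/5]
= [109, 195, 52]

query (0,1) [L1,L2,L3,L4,L6,L7] — begin 0,0,0
+L1 (α=1/7) → [23, 185/7, 146/7]
+L2 (α=3/7) → [233/7, 3932/49, 2684/49]
+L3 (α=1/2) → [1255/14, 4269/49, 4429/49]
+L4 (α=3/5) → [2704/35, 11037/245, 27527/245]
+L6 (α=4/5) → [32664/175, 191357/1225, 172567/1225]
+L7 (α=5/8) → [133871/700, 675973/4900, 1460951/9800]
rounded: [191, 138, 149]

at x=2,y=0 over L1,L2,L3,L4,L6,L7:
after L1 α=1: [104, 132, 0]
after L2 α=2/3: [140/3, 248/3, 280/3]
after L3 α=1/2: [226/3, 235/3, 685/6]
after L4 α=6/7: [1738/21, 559/21, 355/6]
after L6 α=2/3: [4090/63, 3415/63, 2959/18]
after L7 α=3/4: [20567/126, 46885/252, 8575/72]
→ [163, 186, 119]


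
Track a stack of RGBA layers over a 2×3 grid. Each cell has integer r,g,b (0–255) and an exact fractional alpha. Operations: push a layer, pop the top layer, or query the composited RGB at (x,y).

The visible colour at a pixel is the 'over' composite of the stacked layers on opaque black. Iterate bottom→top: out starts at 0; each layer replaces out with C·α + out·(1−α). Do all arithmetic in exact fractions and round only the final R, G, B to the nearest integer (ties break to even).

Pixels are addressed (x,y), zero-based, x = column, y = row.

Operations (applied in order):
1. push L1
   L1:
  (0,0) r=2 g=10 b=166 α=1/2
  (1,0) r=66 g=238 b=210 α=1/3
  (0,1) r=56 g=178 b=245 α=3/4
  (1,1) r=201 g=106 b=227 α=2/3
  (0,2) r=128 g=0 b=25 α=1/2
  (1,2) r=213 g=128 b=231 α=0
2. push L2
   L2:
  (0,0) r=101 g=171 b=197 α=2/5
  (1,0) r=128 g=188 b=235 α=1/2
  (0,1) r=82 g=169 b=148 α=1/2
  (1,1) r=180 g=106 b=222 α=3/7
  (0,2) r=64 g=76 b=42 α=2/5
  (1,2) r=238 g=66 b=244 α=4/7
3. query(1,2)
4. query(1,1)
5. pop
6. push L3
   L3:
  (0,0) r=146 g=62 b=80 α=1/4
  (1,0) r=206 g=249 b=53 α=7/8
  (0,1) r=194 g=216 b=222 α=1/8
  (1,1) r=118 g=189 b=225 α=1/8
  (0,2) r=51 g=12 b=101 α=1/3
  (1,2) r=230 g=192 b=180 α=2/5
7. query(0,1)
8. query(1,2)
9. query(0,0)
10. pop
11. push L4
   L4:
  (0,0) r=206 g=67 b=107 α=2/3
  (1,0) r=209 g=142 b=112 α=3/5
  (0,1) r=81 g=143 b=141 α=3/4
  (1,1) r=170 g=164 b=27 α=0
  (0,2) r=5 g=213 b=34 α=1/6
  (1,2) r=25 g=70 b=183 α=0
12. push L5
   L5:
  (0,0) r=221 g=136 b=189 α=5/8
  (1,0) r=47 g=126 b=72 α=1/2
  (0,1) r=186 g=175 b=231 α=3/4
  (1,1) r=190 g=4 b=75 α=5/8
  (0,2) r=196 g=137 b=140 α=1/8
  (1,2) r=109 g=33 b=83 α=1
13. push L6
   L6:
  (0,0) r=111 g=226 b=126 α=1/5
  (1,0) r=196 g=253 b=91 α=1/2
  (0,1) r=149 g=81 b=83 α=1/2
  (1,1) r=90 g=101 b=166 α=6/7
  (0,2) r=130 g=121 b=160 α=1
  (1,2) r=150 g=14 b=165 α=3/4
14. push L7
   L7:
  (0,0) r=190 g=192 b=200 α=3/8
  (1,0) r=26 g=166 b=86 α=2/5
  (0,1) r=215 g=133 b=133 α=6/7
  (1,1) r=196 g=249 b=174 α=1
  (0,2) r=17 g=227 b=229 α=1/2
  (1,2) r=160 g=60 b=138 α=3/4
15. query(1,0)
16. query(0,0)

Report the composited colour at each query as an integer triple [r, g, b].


at x=1,y=2 over L1,L2:
after L1 α=0: [0, 0, 0]
after L2 α=4/7: [136, 264/7, 976/7]
→ [136, 38, 139]

(1,1) stack=L1,L2; from [0,0,0]:
L1 α=2/3: [134, 212/3, 454/3]
L2 α=3/7: [1076/7, 1802/21, 3814/21]
= [154, 86, 182]

query (0,1) [L1,L3] — begin 0,0,0
+L1 (α=3/4) → [42, 267/2, 735/4]
+L3 (α=1/8) → [61, 2301/16, 6033/32]
rounded: [61, 144, 189]

at x=1,y=2 over L1,L3:
L1 α=0: [0, 0, 0]
L3 α=2/5: [92, 384/5, 72]
rounded: [92, 77, 72]

at x=0,y=0 over L1,L3:
after L1 α=1/2: [1, 5, 83]
after L3 α=1/4: [149/4, 77/4, 329/4]
rounded: [37, 19, 82]

at x=1,y=0 over L1,L4,L5,L6,L7:
L1 α=1/3: [22, 238/3, 70]
L4 α=3/5: [671/5, 1754/15, 476/5]
L5 α=1/2: [453/5, 1822/15, 418/5]
L6 α=1/2: [1433/10, 5617/30, 873/10]
L7 α=2/5: [4819/50, 8937/50, 4339/50]
= [96, 179, 87]

at x=0,y=0 over L1,L4,L5,L6,L7:
L1 α=1/2: [1, 5, 83]
L4 α=2/3: [413/3, 139/3, 99]
L5 α=5/8: [759/4, 819/8, 621/4]
L6 α=1/5: [174, 1271/10, 747/5]
L7 α=3/8: [180, 2423/16, 1347/8]
= [180, 151, 168]


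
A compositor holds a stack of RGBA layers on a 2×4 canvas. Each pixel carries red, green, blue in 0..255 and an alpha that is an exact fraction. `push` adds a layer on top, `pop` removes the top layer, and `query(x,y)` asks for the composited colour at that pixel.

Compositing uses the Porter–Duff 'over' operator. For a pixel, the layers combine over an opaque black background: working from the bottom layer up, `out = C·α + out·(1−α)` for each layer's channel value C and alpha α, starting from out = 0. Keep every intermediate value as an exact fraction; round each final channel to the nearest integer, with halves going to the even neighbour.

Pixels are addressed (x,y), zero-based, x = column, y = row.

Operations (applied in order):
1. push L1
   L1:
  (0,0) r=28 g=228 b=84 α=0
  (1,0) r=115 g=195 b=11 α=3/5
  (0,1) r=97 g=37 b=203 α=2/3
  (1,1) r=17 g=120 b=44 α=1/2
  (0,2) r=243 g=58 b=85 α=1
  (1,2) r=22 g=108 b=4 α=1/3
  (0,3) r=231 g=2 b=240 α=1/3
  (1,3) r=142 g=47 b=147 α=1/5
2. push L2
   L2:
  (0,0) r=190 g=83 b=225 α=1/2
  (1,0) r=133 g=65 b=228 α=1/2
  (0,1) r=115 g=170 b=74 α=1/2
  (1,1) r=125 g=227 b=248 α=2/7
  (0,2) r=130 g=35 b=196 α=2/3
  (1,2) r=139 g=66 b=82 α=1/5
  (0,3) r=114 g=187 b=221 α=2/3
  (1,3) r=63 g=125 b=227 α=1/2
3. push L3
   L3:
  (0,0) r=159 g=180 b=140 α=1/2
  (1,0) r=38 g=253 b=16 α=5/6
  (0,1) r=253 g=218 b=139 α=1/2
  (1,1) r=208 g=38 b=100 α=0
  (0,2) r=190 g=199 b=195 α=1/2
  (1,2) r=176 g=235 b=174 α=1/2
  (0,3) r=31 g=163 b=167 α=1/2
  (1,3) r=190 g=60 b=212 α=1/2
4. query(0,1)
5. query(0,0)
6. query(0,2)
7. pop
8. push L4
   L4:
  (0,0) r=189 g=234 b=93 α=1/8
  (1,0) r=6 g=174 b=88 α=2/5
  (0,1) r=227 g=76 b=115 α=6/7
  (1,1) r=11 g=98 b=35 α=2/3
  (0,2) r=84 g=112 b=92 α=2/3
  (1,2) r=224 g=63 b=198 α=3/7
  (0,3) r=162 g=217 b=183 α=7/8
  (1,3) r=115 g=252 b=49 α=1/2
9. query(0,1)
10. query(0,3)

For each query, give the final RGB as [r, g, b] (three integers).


at x=0,y=1 over L1,L2,L3:
L1 α=2/3: [194/3, 74/3, 406/3]
L2 α=1/2: [539/6, 292/3, 314/3]
L3 α=1/2: [2057/12, 473/3, 731/6]
→ [171, 158, 122]

query (0,0) [L1,L2,L3] — begin 0,0,0
L1 α=0: [0, 0, 0]
L2 α=1/2: [95, 83/2, 225/2]
L3 α=1/2: [127, 443/4, 505/4]
rounded: [127, 111, 126]

query (0,2) [L1,L2,L3] — begin 0,0,0
+L1 (α=1) → [243, 58, 85]
+L2 (α=2/3) → [503/3, 128/3, 159]
+L3 (α=1/2) → [1073/6, 725/6, 177]
rounded: [179, 121, 177]

at x=0,y=1 over L1,L2,L4:
+L1 (α=2/3) → [194/3, 74/3, 406/3]
+L2 (α=1/2) → [539/6, 292/3, 314/3]
+L4 (α=6/7) → [8711/42, 1660/21, 2384/21]
= [207, 79, 114]

at x=0,y=3 over L1,L2,L4:
after L1 α=1/3: [77, 2/3, 80]
after L2 α=2/3: [305/3, 1124/9, 174]
after L4 α=7/8: [3707/24, 14795/72, 1455/8]
rounded: [154, 205, 182]


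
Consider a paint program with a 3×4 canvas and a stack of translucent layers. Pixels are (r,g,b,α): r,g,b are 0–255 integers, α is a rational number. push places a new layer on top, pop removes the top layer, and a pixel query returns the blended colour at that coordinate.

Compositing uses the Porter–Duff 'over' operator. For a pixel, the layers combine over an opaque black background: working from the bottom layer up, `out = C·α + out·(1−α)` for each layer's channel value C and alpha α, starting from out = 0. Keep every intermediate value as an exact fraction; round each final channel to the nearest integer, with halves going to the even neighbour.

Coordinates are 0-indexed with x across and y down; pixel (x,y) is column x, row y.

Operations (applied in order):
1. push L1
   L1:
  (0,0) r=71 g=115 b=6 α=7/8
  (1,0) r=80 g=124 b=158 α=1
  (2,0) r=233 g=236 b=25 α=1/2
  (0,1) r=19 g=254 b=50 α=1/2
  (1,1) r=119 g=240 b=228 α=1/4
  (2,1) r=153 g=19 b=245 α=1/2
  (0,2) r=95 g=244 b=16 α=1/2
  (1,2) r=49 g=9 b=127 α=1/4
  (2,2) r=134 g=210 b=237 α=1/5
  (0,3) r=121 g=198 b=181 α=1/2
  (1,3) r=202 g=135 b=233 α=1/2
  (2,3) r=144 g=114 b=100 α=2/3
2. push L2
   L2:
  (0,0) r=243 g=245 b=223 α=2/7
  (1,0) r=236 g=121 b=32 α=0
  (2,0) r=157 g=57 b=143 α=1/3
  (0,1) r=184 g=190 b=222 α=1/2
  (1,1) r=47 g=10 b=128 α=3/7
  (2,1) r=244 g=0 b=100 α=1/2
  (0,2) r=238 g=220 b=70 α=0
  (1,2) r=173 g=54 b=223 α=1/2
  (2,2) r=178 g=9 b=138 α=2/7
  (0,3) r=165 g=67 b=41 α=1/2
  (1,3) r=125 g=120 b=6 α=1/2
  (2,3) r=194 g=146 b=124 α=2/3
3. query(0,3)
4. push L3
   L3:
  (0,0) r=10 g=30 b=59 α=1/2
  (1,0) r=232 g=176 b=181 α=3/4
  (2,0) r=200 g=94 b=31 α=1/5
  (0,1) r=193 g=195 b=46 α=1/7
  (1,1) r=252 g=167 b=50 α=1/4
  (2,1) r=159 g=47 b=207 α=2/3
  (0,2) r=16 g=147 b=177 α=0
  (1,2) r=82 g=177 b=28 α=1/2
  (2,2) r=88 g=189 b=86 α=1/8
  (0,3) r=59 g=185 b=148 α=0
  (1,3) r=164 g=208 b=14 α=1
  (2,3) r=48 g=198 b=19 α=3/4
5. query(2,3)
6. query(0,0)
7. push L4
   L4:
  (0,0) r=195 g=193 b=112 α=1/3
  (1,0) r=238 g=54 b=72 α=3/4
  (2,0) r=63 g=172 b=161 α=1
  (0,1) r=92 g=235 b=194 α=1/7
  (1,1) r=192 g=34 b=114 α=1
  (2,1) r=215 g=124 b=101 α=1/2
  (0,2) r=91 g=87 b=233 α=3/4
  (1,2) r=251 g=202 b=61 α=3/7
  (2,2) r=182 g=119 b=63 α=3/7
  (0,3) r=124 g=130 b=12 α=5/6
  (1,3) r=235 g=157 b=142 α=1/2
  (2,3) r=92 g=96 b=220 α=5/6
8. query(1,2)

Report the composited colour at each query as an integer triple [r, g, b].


(0,3) stack=L1,L2; from [0,0,0]:
after L1 α=1/2: [121/2, 99, 181/2]
after L2 α=1/2: [451/4, 83, 263/4]
→ [113, 83, 66]

(2,3) stack=L1,L2,L3; from [0,0,0]:
L1 α=2/3: [96, 76, 200/3]
L2 α=2/3: [484/3, 368/3, 944/9]
L3 α=3/4: [229/3, 1075/6, 1457/36]
= [76, 179, 40]

(0,0) stack=L1,L2,L3; from [0,0,0]:
L1 α=7/8: [497/8, 805/8, 21/4]
L2 α=2/7: [6373/56, 1135/8, 1889/28]
L3 α=1/2: [6933/112, 1375/16, 3541/56]
→ [62, 86, 63]

at x=1,y=2 over L1,L2,L3,L4:
+L1 (α=1/4) → [49/4, 9/4, 127/4]
+L2 (α=1/2) → [741/8, 225/8, 1019/8]
+L3 (α=1/2) → [1397/16, 1641/16, 1243/16]
+L4 (α=3/7) → [4409/28, 4065/28, 1975/28]
→ [157, 145, 71]


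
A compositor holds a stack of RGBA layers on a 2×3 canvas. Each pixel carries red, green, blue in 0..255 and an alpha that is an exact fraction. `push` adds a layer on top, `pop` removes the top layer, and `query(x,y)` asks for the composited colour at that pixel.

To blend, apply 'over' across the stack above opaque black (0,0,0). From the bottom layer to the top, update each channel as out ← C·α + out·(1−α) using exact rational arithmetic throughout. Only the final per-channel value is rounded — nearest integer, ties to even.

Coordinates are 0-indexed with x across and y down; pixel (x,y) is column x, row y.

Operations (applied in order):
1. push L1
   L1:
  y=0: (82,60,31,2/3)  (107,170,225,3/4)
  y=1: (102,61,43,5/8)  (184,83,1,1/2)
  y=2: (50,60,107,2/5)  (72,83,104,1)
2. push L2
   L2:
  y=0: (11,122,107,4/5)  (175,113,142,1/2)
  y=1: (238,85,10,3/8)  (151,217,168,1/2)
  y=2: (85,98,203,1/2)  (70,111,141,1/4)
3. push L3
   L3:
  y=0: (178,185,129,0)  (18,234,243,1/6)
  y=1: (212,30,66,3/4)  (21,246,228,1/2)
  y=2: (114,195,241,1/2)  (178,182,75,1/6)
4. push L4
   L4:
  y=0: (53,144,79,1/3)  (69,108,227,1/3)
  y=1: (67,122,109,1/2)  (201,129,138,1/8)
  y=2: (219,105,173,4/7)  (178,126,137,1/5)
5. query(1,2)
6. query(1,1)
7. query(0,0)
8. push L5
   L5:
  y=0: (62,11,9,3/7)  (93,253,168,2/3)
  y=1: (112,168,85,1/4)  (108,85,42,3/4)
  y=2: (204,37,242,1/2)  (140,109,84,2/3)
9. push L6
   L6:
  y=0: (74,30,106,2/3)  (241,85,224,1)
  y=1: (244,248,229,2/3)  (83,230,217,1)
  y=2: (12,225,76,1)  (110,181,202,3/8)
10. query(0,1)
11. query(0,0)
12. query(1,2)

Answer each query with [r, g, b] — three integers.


query (1,2) [L1,L2,L3,L4] — begin 0,0,0
+L1 (α=1) → [72, 83, 104]
+L2 (α=1/4) → [143/2, 90, 453/4]
+L3 (α=1/6) → [357/4, 316/3, 855/8]
+L4 (α=1/5) → [107, 1642/15, 1129/10]
rounded: [107, 109, 113]

(1,1) stack=L1,L2,L3,L4; from [0,0,0]:
L1 α=1/2: [92, 83/2, 1/2]
L2 α=1/2: [243/2, 517/4, 337/4]
L3 α=1/2: [285/4, 1501/8, 1249/8]
L4 α=1/8: [2799/32, 11539/64, 9847/64]
→ [87, 180, 154]

query (0,0) [L1,L2,L3,L4] — begin 0,0,0
+L1 (α=2/3) → [164/3, 40, 62/3]
+L2 (α=4/5) → [296/15, 528/5, 1346/15]
+L3 (α=0) → [296/15, 528/5, 1346/15]
+L4 (α=1/3) → [1387/45, 592/5, 3877/45]
→ [31, 118, 86]

(0,1) stack=L1,L2,L3,L4,L5,L6; from [0,0,0]:
L1 α=5/8: [255/4, 305/8, 215/8]
L2 α=3/8: [4131/32, 3565/64, 1315/64]
L3 α=3/4: [24483/128, 9325/256, 13987/256]
L4 α=1/2: [33059/256, 40557/512, 41891/512]
L5 α=1/4: [127849/1024, 207687/2048, 169193/2048]
L6 α=2/3: [209187/1024, 1223495/6144, 369059/2048]
= [204, 199, 180]

at x=0,y=0 over L1,L2,L3,L4,L5,L6:
+L1 (α=2/3) → [164/3, 40, 62/3]
+L2 (α=4/5) → [296/15, 528/5, 1346/15]
+L3 (α=0) → [296/15, 528/5, 1346/15]
+L4 (α=1/3) → [1387/45, 592/5, 3877/45]
+L5 (α=3/7) → [13918/315, 2533/35, 2389/45]
+L6 (α=2/3) → [60538/945, 4633/105, 11929/135]
→ [64, 44, 88]

(1,2) stack=L1,L2,L3,L4,L5,L6; from [0,0,0]:
+L1 (α=1) → [72, 83, 104]
+L2 (α=1/4) → [143/2, 90, 453/4]
+L3 (α=1/6) → [357/4, 316/3, 855/8]
+L4 (α=1/5) → [107, 1642/15, 1129/10]
+L5 (α=2/3) → [129, 4912/45, 2809/30]
+L6 (α=3/8) → [975/8, 9799/72, 6445/48]
→ [122, 136, 134]


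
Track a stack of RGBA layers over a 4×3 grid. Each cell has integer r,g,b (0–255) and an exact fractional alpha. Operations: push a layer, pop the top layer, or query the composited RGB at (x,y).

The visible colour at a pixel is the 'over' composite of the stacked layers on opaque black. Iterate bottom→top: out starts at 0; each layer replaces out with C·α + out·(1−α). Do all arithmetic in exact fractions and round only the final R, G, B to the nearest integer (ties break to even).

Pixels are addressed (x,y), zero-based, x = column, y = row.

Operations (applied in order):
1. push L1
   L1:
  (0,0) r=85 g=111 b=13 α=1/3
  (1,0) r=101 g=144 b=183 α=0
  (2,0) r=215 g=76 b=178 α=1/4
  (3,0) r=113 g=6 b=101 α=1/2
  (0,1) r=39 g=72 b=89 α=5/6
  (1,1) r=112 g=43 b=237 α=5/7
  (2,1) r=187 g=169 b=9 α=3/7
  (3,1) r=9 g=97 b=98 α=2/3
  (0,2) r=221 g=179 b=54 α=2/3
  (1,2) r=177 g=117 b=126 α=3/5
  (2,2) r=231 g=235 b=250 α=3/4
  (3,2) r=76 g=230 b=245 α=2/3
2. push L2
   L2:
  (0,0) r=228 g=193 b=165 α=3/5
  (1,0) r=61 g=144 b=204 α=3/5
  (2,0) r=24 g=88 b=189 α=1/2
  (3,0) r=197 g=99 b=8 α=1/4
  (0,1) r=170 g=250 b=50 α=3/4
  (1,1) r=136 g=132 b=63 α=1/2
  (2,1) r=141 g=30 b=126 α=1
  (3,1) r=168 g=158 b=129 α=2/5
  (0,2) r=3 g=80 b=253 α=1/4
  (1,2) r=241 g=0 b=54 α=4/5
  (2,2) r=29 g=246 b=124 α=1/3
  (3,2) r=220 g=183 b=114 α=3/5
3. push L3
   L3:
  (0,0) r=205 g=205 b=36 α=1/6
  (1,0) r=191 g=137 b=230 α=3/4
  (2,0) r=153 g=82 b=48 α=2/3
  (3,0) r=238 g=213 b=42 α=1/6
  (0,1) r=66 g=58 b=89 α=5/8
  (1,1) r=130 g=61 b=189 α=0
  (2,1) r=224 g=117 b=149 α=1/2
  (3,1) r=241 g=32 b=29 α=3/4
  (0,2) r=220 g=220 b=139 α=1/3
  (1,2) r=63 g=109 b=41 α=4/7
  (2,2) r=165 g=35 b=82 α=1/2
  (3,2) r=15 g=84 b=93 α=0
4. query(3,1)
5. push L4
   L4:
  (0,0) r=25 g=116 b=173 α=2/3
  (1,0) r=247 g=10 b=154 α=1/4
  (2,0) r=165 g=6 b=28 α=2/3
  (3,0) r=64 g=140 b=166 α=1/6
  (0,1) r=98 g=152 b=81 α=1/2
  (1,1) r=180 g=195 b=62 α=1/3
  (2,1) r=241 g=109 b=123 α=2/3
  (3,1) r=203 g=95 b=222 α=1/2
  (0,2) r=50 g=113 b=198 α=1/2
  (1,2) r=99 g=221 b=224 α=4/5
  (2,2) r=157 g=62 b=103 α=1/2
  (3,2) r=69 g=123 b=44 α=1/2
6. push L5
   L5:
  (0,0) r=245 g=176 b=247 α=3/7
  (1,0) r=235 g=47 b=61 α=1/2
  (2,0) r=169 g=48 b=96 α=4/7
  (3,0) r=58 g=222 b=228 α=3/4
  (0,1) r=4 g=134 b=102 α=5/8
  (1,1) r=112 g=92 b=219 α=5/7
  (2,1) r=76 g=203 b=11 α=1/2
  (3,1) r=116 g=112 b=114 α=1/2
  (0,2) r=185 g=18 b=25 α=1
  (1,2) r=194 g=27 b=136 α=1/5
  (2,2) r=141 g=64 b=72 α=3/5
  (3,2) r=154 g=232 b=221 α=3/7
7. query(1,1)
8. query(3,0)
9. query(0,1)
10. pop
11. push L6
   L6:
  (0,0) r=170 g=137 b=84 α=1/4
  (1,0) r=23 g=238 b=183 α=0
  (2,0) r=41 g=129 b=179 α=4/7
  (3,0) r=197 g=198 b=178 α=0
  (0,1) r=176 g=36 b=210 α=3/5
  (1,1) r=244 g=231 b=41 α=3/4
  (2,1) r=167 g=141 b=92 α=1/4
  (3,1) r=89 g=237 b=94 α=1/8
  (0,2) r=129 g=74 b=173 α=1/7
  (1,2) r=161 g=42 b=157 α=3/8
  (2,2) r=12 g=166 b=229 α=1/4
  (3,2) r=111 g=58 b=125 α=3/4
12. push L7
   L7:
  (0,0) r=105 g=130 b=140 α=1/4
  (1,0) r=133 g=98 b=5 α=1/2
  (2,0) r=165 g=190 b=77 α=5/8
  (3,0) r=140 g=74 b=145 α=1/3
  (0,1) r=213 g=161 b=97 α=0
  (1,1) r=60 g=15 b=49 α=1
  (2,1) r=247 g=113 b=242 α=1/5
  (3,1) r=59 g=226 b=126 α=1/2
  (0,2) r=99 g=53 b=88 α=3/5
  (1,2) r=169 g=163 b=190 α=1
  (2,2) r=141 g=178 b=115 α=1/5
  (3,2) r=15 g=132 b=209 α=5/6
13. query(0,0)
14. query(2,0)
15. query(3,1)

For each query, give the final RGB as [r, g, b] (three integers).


(3,1) stack=L1,L2,L3; from [0,0,0]:
+L1 (α=2/3) → [6, 194/3, 196/3]
+L2 (α=2/5) → [354/5, 102, 454/5]
+L3 (α=3/4) → [3969/20, 99/2, 889/20]
rounded: [198, 50, 44]

query (1,1) [L1,L2,L3,L4,L5] — begin 0,0,0
+L1 (α=5/7) → [80, 215/7, 1185/7]
+L2 (α=1/2) → [108, 1139/14, 813/7]
+L3 (α=0) → [108, 1139/14, 813/7]
+L4 (α=1/3) → [132, 2504/21, 2060/21]
+L5 (α=5/7) → [824/7, 14668/147, 27115/147]
= [118, 100, 184]

query (3,0) [L1,L2,L3,L4,L5] — begin 0,0,0
+L1 (α=1/2) → [113/2, 3, 101/2]
+L2 (α=1/4) → [733/8, 27, 319/8]
+L3 (α=1/6) → [5569/48, 58, 1931/48]
+L4 (α=1/6) → [30917/288, 215/3, 17623/288]
+L5 (α=3/4) → [81029/1152, 2213/12, 214615/1152]
rounded: [70, 184, 186]

(0,1) stack=L1,L2,L3,L4,L5; from [0,0,0]:
L1 α=5/6: [65/2, 60, 445/6]
L2 α=3/4: [1085/8, 405/2, 1345/24]
L3 α=5/8: [5895/64, 1795/16, 4905/64]
L4 α=1/2: [12167/128, 4227/32, 10089/128]
L5 α=5/8: [39061/1024, 34121/256, 95547/1024]
rounded: [38, 133, 93]

at x=0,y=0 over L1,L2,L3,L4,L6,L7:
after L1 α=1/3: [85/3, 37, 13/3]
after L2 α=3/5: [2222/15, 653/5, 1511/15]
after L3 α=1/6: [2837/18, 143, 1619/18]
after L4 α=2/3: [3737/54, 125, 7847/54]
after L6 α=1/4: [6797/72, 128, 9359/72]
after L7 α=1/4: [9317/96, 257/2, 12719/96]
= [97, 128, 132]

(2,0) stack=L1,L2,L3,L4,L6,L7; from [0,0,0]:
L1 α=1/4: [215/4, 19, 89/2]
L2 α=1/2: [311/8, 107/2, 467/4]
L3 α=2/3: [2759/24, 145/2, 851/12]
L4 α=2/3: [10679/72, 169/6, 1523/36]
L6 α=4/7: [14615/168, 1201/14, 1445/12]
L7 α=5/8: [60815/448, 16903/112, 2985/32]
→ [136, 151, 93]

at x=3,y=1 over L1,L2,L3,L4,L6,L7:
+L1 (α=2/3) → [6, 194/3, 196/3]
+L2 (α=2/5) → [354/5, 102, 454/5]
+L3 (α=3/4) → [3969/20, 99/2, 889/20]
+L4 (α=1/2) → [8029/40, 289/4, 5329/40]
+L6 (α=1/8) → [59763/320, 2971/32, 41063/320]
+L7 (α=1/2) → [78643/640, 10203/64, 81383/640]
→ [123, 159, 127]


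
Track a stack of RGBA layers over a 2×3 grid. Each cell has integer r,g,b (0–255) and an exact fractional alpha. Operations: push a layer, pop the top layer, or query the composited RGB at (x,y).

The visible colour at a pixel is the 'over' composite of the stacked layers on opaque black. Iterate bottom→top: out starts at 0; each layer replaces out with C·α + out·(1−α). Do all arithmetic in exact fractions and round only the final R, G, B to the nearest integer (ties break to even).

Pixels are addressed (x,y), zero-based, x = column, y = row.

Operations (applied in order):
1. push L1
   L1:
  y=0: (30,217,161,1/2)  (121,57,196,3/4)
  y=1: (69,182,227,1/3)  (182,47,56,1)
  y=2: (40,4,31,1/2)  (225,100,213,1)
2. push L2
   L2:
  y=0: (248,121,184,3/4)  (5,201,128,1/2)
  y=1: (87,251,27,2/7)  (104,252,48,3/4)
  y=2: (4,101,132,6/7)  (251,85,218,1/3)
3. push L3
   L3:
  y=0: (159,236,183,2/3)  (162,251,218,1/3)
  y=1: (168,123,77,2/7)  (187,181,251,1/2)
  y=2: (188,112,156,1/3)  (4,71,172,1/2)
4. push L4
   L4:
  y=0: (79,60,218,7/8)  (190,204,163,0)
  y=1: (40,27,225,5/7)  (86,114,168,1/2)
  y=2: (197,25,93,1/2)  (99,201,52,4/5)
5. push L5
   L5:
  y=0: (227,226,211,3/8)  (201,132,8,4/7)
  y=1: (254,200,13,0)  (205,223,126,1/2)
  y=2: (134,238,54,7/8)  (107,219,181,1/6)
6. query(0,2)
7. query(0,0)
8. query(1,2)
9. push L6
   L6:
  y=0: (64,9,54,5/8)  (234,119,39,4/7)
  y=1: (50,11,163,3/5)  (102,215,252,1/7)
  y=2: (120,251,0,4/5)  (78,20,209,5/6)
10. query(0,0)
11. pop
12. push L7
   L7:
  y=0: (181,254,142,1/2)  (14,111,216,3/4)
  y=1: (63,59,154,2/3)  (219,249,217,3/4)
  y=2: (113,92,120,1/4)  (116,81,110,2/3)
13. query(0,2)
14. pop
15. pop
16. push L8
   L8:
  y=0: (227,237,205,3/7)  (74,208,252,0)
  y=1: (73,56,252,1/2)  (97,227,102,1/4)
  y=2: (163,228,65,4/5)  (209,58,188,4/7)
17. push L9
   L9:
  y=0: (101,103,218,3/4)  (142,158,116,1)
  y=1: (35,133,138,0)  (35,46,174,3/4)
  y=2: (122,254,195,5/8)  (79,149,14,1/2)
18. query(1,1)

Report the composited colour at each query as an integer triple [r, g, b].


query (0,2) [L1,L2,L3,L4,L5] — begin 0,0,0
L1 α=1/2: [20, 2, 31/2]
L2 α=6/7: [44/7, 608/7, 1615/14]
L3 α=1/3: [468/7, 2000/21, 2707/21]
L4 α=1/2: [1847/14, 2525/42, 2330/21]
L5 α=7/8: [14979/112, 72497/336, 2567/42]
→ [134, 216, 61]

at x=0,y=0 over L1,L2,L3,L4,L5:
after L1 α=1/2: [15, 217/2, 161/2]
after L2 α=3/4: [759/4, 943/8, 1265/8]
after L3 α=2/3: [677/4, 1573/8, 4193/24]
after L4 α=7/8: [2889/32, 4933/64, 40817/192]
after L5 α=3/8: [36237/256, 68057/512, 325621/1536]
= [142, 133, 212]

(1,2) stack=L1,L2,L3,L4,L5; from [0,0,0]:
L1 α=1: [225, 100, 213]
L2 α=1/3: [701/3, 95, 644/3]
L3 α=1/2: [713/6, 83, 580/3]
L4 α=4/5: [3089/30, 887/5, 1204/15]
L5 α=1/6: [3731/36, 553/3, 1747/18]
= [104, 184, 97]

(0,0) stack=L1,L2,L3,L4,L5,L6; from [0,0,0]:
after L1 α=1/2: [15, 217/2, 161/2]
after L2 α=3/4: [759/4, 943/8, 1265/8]
after L3 α=2/3: [677/4, 1573/8, 4193/24]
after L4 α=7/8: [2889/32, 4933/64, 40817/192]
after L5 α=3/8: [36237/256, 68057/512, 325621/1536]
after L6 α=5/8: [190631/2048, 227211/4096, 463861/4096]
rounded: [93, 55, 113]

at x=0,y=2 over L1,L2,L3,L4,L5,L7:
after L1 α=1/2: [20, 2, 31/2]
after L2 α=6/7: [44/7, 608/7, 1615/14]
after L3 α=1/3: [468/7, 2000/21, 2707/21]
after L4 α=1/2: [1847/14, 2525/42, 2330/21]
after L5 α=7/8: [14979/112, 72497/336, 2567/42]
after L7 α=1/4: [57593/448, 82801/448, 4247/56]
→ [129, 185, 76]

at x=1,y=1 over L1,L2,L3,L4,L8,L9:
L1 α=1: [182, 47, 56]
L2 α=3/4: [247/2, 803/4, 50]
L3 α=1/2: [621/4, 1527/8, 301/2]
L4 α=1/2: [965/8, 2439/16, 637/4]
L8 α=1/4: [3671/32, 10949/64, 2319/16]
L9 α=3/4: [7031/128, 19781/256, 10671/64]
→ [55, 77, 167]


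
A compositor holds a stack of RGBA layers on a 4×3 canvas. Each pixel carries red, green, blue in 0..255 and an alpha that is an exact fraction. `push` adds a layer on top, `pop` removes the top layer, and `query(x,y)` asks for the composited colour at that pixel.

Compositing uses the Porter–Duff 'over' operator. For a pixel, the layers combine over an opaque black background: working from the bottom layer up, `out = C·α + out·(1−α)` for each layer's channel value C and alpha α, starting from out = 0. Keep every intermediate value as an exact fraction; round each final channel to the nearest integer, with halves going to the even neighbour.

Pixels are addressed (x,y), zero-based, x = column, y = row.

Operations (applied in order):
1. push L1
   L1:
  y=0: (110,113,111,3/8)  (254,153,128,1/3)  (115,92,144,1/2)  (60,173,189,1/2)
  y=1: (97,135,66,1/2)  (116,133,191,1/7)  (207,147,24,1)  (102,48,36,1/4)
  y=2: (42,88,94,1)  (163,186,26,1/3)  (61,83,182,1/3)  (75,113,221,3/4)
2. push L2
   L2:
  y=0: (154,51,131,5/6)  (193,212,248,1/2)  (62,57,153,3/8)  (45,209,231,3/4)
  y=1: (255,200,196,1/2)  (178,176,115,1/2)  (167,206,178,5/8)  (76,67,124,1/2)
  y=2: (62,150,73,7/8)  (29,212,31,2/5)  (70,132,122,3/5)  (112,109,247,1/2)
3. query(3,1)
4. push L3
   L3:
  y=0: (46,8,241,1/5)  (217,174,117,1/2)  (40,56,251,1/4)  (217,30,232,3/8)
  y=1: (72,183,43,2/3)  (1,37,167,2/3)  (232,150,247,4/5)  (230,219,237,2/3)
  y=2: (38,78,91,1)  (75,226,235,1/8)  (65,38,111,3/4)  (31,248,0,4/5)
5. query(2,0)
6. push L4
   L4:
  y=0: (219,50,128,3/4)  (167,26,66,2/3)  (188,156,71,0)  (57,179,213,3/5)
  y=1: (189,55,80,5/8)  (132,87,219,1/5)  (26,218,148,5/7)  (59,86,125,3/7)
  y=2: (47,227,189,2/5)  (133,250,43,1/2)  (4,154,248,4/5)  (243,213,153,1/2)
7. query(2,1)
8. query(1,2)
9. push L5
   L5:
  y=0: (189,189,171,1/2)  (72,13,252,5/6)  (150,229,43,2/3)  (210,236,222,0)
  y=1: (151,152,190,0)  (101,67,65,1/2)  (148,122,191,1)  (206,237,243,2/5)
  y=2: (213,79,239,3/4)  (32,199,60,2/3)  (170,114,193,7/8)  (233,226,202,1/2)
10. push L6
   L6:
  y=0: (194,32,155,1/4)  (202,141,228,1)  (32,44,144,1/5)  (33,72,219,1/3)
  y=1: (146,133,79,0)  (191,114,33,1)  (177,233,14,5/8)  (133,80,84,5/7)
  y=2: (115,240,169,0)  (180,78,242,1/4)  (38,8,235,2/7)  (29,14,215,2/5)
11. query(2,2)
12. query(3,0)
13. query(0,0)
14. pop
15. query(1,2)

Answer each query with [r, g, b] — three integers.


(3,1) stack=L1,L2; from [0,0,0]:
+L1 (α=1/4) → [51/2, 12, 9]
+L2 (α=1/2) → [203/4, 79/2, 133/2]
= [51, 40, 66]

query (2,0) [L1,L2,L3] — begin 0,0,0
L1 α=1/2: [115/2, 46, 72]
L2 α=3/8: [947/16, 401/8, 819/8]
L3 α=1/4: [3481/64, 1651/32, 4465/32]
rounded: [54, 52, 140]

(2,1) stack=L1,L2,L3,L4; from [0,0,0]:
L1 α=1: [207, 147, 24]
L2 α=5/8: [182, 1471/8, 481/4]
L3 α=4/5: [222, 6271/40, 4433/20]
L4 α=5/7: [82, 28071/140, 11833/70]
→ [82, 201, 169]

at x=1,y=2 over L1,L2,L3,L4:
after L1 α=1/3: [163/3, 62, 26/3]
after L2 α=2/5: [221/5, 122, 88/5]
after L3 α=1/8: [961/20, 135, 1791/40]
after L4 α=1/2: [3621/40, 385/2, 3511/80]
= [91, 192, 44]

(2,2) stack=L1,L2,L3,L4,L5,L6; from [0,0,0]:
after L1 α=1/3: [61/3, 83/3, 182/3]
after L2 α=3/5: [752/15, 1354/15, 1462/15]
after L3 α=3/4: [3677/60, 766/15, 6457/60]
after L4 α=4/5: [4637/300, 10006/75, 65977/300]
after L5 α=7/8: [361637/2400, 8732/75, 471277/2400]
after L6 α=2/7: [398117/3360, 8972/105, 696877/3360]
rounded: [118, 85, 207]

query (3,0) [L1,L2,L3,L4,L5,L6] — begin 0,0,0
+L1 (α=1/2) → [30, 173/2, 189/2]
+L2 (α=3/4) → [165/4, 1427/8, 1575/8]
+L3 (α=3/8) → [3429/32, 7855/64, 13443/64]
+L4 (α=3/5) → [1233/16, 25039/160, 33891/160]
+L5 (α=0) → [1233/16, 25039/160, 33891/160]
+L6 (α=1/3) → [499/8, 30799/240, 17137/80]
= [62, 128, 214]

at x=0,y=0 over L1,L2,L3,L4,L5,L6:
L1 α=3/8: [165/4, 339/8, 333/8]
L2 α=5/6: [3245/24, 793/16, 5573/48]
L3 α=1/5: [3521/30, 165/4, 1693/12]
L4 α=3/4: [23231/120, 765/16, 6301/48]
L5 α=1/2: [45911/240, 3789/32, 14509/96]
L6 α=1/4: [61431/320, 12391/128, 19469/128]
= [192, 97, 152]

at x=1,y=2 over L1,L2,L3,L4,L5:
+L1 (α=1/3) → [163/3, 62, 26/3]
+L2 (α=2/5) → [221/5, 122, 88/5]
+L3 (α=1/8) → [961/20, 135, 1791/40]
+L4 (α=1/2) → [3621/40, 385/2, 3511/80]
+L5 (α=2/3) → [6181/120, 1181/6, 13111/240]
= [52, 197, 55]


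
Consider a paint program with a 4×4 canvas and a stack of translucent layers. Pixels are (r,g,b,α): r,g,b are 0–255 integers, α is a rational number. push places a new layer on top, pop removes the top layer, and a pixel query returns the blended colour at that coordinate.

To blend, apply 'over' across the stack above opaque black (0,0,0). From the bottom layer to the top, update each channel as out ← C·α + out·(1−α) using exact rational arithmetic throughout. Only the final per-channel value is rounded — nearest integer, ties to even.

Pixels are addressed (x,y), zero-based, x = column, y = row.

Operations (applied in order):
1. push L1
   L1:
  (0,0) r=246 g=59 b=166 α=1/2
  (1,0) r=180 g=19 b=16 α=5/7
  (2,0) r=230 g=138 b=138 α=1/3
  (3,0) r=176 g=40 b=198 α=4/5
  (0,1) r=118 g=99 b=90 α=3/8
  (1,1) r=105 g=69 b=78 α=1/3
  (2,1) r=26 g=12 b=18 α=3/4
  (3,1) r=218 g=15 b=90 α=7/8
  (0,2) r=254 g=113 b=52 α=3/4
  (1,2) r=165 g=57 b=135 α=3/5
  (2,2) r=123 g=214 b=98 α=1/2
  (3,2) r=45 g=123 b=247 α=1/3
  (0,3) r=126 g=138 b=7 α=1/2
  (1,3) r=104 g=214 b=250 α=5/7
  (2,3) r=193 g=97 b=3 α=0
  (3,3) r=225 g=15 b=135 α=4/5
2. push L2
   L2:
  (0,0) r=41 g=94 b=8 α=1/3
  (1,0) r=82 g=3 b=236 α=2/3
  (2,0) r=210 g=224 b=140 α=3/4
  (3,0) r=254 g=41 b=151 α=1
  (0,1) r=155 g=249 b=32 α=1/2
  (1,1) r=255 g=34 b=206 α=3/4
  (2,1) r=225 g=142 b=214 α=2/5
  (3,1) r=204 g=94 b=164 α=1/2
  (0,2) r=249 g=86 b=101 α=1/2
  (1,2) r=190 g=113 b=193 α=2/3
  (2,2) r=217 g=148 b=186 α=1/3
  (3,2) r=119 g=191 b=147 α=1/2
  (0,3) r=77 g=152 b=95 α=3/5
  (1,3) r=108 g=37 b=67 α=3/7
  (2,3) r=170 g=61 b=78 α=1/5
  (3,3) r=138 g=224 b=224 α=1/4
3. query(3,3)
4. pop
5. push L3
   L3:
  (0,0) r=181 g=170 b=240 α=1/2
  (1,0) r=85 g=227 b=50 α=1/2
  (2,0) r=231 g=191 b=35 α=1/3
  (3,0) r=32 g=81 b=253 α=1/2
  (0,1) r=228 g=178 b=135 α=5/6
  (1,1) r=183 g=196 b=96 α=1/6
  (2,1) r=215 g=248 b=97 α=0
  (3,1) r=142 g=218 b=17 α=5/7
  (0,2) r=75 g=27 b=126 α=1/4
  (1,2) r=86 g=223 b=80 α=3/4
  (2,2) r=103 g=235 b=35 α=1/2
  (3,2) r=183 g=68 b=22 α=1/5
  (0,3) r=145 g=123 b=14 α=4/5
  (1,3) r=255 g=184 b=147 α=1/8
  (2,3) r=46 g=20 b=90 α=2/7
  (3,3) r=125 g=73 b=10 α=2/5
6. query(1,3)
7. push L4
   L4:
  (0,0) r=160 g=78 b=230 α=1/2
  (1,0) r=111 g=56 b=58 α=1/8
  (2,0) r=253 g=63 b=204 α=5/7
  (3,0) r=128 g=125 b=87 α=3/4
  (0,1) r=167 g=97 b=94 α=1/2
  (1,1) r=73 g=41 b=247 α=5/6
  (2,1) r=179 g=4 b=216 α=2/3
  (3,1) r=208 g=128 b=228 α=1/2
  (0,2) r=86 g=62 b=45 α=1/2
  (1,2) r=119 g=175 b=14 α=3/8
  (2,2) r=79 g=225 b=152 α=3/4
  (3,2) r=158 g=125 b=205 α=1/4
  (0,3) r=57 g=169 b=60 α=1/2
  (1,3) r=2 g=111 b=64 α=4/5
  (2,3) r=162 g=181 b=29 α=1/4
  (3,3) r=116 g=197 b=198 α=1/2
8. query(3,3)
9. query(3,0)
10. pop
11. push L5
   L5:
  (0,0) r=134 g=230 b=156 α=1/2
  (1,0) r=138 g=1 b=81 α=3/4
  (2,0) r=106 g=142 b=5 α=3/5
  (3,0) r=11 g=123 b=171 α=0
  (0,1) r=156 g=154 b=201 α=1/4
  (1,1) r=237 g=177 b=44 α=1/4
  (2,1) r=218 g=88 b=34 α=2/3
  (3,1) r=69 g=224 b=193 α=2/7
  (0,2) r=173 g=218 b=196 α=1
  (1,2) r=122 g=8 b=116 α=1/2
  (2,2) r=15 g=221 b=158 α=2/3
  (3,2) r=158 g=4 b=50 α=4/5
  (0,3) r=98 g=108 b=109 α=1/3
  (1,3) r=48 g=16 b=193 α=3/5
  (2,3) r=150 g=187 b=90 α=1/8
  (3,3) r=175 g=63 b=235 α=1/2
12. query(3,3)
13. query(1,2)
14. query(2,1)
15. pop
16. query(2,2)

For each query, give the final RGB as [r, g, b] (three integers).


query (3,3) [L1,L2] — begin 0,0,0
+L1 (α=4/5) → [180, 12, 108]
+L2 (α=1/4) → [339/2, 65, 137]
→ [170, 65, 137]

(1,3) stack=L1,L3; from [0,0,0]:
L1 α=5/7: [520/7, 1070/7, 1250/7]
L3 α=1/8: [775/8, 627/4, 1397/8]
rounded: [97, 157, 175]

at x=3,y=3 over L1,L3,L4:
L1 α=4/5: [180, 12, 108]
L3 α=2/5: [158, 182/5, 344/5]
L4 α=1/2: [137, 1167/10, 667/5]
rounded: [137, 117, 133]

(3,0) stack=L1,L3,L4; from [0,0,0]:
+L1 (α=4/5) → [704/5, 32, 792/5]
+L3 (α=1/2) → [432/5, 113/2, 2057/10]
+L4 (α=3/4) → [588/5, 863/8, 4667/40]
= [118, 108, 117]

at x=3,y=3 over L1,L3,L5:
L1 α=4/5: [180, 12, 108]
L3 α=2/5: [158, 182/5, 344/5]
L5 α=1/2: [333/2, 497/10, 1519/10]
→ [166, 50, 152]

at x=1,y=2 over L1,L3,L5:
after L1 α=3/5: [99, 171/5, 81]
after L3 α=3/4: [357/4, 879/5, 321/4]
after L5 α=1/2: [845/8, 919/10, 785/8]
→ [106, 92, 98]

query (2,1) [L1,L3,L5] — begin 0,0,0
L1 α=3/4: [39/2, 9, 27/2]
L3 α=0: [39/2, 9, 27/2]
L5 α=2/3: [911/6, 185/3, 163/6]
= [152, 62, 27]

at x=2,y=2 over L1,L3:
L1 α=1/2: [123/2, 107, 49]
L3 α=1/2: [329/4, 171, 42]
rounded: [82, 171, 42]


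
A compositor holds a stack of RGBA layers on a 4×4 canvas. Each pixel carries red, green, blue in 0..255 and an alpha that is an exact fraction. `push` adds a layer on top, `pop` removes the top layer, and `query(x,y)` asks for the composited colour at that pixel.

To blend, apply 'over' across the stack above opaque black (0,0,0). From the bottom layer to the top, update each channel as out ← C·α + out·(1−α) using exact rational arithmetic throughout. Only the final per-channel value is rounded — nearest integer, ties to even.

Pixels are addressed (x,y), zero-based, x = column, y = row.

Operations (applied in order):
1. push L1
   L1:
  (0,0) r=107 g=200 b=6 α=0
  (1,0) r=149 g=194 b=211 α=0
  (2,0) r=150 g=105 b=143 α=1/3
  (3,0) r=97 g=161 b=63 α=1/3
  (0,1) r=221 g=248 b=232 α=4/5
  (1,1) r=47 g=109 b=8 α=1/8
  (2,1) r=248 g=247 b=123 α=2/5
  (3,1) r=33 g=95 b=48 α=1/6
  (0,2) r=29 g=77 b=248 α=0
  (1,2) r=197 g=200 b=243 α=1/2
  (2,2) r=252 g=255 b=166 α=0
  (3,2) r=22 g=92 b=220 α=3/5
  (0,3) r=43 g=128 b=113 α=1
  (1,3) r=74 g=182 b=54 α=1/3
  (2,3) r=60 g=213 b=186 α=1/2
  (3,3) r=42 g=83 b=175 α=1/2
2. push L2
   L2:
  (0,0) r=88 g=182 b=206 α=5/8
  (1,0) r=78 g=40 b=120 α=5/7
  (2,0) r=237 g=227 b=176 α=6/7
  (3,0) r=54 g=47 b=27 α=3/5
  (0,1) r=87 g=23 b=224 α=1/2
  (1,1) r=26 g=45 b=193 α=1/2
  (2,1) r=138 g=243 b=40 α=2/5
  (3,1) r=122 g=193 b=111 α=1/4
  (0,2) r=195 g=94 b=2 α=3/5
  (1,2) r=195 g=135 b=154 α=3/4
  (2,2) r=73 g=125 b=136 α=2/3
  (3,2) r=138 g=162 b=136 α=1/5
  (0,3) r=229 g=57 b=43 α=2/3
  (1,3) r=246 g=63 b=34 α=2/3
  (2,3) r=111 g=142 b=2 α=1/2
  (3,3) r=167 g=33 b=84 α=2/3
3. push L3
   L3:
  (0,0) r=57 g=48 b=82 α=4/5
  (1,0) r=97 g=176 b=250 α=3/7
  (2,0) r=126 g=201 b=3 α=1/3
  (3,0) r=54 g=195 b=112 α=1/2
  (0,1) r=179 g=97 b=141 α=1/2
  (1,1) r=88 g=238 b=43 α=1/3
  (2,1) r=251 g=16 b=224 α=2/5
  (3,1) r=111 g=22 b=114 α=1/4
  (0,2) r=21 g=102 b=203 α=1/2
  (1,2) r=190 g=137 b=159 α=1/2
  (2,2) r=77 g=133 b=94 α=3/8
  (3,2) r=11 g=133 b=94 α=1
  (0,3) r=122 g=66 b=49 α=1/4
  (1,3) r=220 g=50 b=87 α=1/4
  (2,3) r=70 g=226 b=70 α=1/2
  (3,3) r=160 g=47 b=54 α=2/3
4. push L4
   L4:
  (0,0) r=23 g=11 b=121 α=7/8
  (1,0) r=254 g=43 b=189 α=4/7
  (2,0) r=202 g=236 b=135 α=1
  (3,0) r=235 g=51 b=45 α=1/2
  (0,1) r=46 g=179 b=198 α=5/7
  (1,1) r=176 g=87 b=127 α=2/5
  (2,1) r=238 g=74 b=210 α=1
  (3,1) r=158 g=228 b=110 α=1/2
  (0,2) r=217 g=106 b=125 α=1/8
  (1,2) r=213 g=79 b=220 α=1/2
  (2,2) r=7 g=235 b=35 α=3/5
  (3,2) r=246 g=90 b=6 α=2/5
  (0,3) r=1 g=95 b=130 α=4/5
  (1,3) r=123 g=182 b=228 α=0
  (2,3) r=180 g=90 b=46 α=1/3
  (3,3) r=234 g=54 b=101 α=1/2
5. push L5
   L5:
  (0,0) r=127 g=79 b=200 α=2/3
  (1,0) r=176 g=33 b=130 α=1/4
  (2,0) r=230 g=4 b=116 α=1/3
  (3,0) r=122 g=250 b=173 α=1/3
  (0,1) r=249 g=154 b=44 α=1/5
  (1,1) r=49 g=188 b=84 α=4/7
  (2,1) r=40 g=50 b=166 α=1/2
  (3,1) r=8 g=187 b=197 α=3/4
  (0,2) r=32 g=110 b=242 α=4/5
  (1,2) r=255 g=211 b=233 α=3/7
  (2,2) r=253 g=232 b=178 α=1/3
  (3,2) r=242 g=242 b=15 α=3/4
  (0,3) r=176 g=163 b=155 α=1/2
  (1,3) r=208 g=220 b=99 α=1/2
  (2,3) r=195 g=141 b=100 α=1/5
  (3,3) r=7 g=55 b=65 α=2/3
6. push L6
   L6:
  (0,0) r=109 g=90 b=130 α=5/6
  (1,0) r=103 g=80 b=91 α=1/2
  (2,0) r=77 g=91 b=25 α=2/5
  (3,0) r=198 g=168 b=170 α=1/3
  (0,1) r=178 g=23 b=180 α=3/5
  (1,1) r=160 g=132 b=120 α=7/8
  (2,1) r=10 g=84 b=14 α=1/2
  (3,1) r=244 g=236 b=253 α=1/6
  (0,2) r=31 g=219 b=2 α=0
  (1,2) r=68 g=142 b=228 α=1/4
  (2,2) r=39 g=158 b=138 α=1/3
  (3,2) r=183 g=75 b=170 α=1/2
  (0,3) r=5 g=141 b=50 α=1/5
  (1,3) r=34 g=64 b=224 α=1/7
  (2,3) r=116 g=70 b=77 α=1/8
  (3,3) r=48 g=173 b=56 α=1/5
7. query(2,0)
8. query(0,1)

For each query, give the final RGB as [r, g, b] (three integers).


at x=2,y=0 over L1,L2,L3,L4,L5,L6:
L1 α=1/3: [50, 35, 143/3]
L2 α=6/7: [1472/7, 1397/7, 473/3]
L3 α=1/3: [3826/21, 4201/21, 955/9]
L4 α=1: [202, 236, 135]
L5 α=1/3: [634/3, 476/3, 386/3]
L6 α=2/5: [788/5, 658/5, 436/5]
→ [158, 132, 87]

(0,1) stack=L1,L2,L3,L4,L5,L6; from [0,0,0]:
L1 α=4/5: [884/5, 992/5, 928/5]
L2 α=1/2: [1319/10, 1107/10, 1024/5]
L3 α=1/2: [3109/20, 2077/20, 1729/10]
L4 α=5/7: [5409/70, 11027/70, 6679/35]
L5 α=1/5: [19533/175, 27444/175, 28256/175]
L6 α=3/5: [132516/875, 66963/875, 151012/875]
→ [151, 77, 173]
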